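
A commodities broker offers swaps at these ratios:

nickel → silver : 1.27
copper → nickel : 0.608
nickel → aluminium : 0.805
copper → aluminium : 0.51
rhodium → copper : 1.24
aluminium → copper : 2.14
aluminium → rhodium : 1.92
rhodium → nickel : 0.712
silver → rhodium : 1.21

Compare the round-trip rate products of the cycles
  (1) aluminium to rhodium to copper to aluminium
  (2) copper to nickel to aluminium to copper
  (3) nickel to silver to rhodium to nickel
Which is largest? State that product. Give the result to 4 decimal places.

(1) 1.92 × 1.24 × 0.51 = 1.21421
(2) 0.608 × 0.805 × 2.14 = 1.04740
(3) 1.27 × 1.21 × 0.712 = 1.09413
Highest is cycle (1) at 1.2142 (>1, arbitrage).

1.2142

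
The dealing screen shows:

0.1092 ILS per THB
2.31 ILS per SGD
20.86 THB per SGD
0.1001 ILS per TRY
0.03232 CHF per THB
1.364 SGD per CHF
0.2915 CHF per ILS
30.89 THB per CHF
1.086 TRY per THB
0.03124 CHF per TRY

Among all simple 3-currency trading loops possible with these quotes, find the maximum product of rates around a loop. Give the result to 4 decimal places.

TRY→CHF→THB→TRY: 0.03124 × 30.89 × 1.086 = 1.04799
ILS→CHF→THB→ILS: 0.2915 × 30.89 × 0.1092 = 0.98328
THB→CHF→SGD→THB: 0.03232 × 1.364 × 20.86 = 0.91960
ILS→CHF→SGD→ILS: 0.2915 × 1.364 × 2.31 = 0.91847
Maximum is TRY→CHF→THB→TRY at 1.0480; arbitrage exists.

1.0480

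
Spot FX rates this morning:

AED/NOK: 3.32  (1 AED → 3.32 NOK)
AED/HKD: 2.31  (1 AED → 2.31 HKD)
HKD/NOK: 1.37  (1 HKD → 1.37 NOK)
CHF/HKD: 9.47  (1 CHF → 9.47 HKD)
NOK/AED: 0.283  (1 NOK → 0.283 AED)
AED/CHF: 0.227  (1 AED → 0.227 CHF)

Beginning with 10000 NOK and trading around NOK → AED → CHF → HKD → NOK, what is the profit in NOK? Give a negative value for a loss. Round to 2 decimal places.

10000 NOK × 0.283 = 2830 AED
2830 AED × 0.227 = 642.41 CHF
642.41 CHF × 9.47 = 6083.6227 HKD
6083.6227 HKD × 1.37 = 8334.563099 NOK
Net change: 8334.563099 − 10000 = -1665.436901 NOK

-1665.44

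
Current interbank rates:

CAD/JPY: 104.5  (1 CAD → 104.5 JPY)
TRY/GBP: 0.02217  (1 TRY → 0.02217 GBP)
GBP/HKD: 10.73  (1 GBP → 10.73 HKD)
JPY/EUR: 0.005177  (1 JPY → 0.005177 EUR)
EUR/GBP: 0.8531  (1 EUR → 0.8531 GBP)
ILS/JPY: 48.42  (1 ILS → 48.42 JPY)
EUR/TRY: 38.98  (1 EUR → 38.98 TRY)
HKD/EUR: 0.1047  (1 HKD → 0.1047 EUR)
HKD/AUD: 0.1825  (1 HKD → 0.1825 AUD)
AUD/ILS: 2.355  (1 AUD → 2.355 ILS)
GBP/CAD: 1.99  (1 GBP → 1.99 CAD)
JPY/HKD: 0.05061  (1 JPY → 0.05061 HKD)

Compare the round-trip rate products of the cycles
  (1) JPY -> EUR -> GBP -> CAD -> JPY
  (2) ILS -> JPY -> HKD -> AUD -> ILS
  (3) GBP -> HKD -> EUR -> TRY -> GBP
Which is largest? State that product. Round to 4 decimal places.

1.0532

(1) 0.005177 × 0.8531 × 1.99 × 104.5 = 0.91843
(2) 48.42 × 0.05061 × 0.1825 × 2.355 = 1.05321
(3) 10.73 × 0.1047 × 38.98 × 0.02217 = 0.97085
Highest is cycle (2) at 1.0532 (>1, arbitrage).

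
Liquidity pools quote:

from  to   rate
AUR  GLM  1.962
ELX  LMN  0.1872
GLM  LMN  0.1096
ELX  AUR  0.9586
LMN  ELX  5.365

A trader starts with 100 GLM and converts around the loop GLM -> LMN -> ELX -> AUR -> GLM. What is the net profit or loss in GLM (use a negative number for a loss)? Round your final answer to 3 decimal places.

100 GLM × 0.1096 = 10.96 LMN
10.96 LMN × 5.365 = 58.8004 ELX
58.8004 ELX × 0.9586 = 56.36606344 AUR
56.36606344 AUR × 1.962 = 110.59021646928 GLM
Net change: 110.59021646928 − 100 = 10.59021646928 GLM

10.590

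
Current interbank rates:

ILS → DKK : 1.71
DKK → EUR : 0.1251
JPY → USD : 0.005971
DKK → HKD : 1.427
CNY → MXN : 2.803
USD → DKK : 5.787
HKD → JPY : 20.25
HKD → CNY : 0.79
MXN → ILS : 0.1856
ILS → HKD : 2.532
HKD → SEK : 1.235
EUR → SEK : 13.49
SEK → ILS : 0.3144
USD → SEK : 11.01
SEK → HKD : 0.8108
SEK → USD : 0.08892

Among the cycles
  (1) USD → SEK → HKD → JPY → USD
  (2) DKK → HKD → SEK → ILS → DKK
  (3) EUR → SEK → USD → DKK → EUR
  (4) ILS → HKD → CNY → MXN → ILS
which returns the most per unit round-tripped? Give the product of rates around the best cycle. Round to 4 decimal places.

1.0794

(1) 11.01 × 0.8108 × 20.25 × 0.005971 = 1.07938
(2) 1.427 × 1.235 × 0.3144 × 1.71 = 0.94748
(3) 13.49 × 0.08892 × 5.787 × 0.1251 = 0.86840
(4) 2.532 × 0.79 × 2.803 × 0.1856 = 1.04062
Highest is cycle (1) at 1.0794 (>1, arbitrage).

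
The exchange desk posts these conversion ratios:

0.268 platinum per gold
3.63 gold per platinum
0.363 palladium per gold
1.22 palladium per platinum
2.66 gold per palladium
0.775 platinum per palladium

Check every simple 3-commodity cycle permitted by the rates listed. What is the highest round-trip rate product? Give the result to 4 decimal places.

1.0212

platinum→gold→palladium→platinum: 3.63 × 0.363 × 0.775 = 1.02121
platinum→palladium→gold→platinum: 1.22 × 2.66 × 0.268 = 0.86971
Maximum is platinum→gold→palladium→platinum at 1.0212; arbitrage exists.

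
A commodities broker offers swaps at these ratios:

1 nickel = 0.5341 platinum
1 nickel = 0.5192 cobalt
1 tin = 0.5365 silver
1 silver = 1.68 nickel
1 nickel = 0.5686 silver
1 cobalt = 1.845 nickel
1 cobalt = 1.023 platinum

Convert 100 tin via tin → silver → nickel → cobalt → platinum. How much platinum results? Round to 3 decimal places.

47.873

100 tin × 0.5365 = 53.65 silver
53.65 silver × 1.68 = 90.132 nickel
90.132 nickel × 0.5192 = 46.7965344 cobalt
46.7965344 cobalt × 1.023 = 47.8728546912 platinum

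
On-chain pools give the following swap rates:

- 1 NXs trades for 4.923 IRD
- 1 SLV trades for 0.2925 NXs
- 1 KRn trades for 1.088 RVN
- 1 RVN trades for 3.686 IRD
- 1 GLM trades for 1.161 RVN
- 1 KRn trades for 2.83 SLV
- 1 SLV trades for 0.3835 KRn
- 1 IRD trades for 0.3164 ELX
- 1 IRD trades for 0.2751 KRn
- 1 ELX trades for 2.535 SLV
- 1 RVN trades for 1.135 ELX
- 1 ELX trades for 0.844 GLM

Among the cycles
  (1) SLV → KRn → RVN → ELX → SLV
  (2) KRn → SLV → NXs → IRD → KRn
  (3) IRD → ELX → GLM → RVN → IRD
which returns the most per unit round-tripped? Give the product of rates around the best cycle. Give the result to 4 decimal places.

(1) 0.3835 × 1.088 × 1.135 × 2.535 = 1.20052
(2) 2.83 × 0.2925 × 4.923 × 0.2751 = 1.12107
(3) 0.3164 × 0.844 × 1.161 × 3.686 = 1.14279
Highest is cycle (1) at 1.2005 (>1, arbitrage).

1.2005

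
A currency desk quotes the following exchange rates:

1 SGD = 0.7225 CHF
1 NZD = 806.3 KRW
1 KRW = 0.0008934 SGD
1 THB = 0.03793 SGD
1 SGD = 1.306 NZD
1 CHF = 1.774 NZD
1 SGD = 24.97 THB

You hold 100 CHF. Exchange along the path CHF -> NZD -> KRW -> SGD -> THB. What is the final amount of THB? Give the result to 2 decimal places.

100 CHF × 1.774 = 177.4 NZD
177.4 NZD × 806.3 = 143037.62 KRW
143037.62 KRW × 0.0008934 = 127.789809708 SGD
127.789809708 SGD × 24.97 = 3190.91154840876 THB

3190.91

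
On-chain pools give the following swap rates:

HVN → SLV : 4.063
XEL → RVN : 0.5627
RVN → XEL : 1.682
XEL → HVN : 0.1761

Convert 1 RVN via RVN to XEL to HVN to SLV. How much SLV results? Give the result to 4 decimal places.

1.2035

1 RVN × 1.682 = 1.682 XEL
1.682 XEL × 0.1761 = 0.2962002 HVN
0.2962002 HVN × 4.063 = 1.2034614126 SLV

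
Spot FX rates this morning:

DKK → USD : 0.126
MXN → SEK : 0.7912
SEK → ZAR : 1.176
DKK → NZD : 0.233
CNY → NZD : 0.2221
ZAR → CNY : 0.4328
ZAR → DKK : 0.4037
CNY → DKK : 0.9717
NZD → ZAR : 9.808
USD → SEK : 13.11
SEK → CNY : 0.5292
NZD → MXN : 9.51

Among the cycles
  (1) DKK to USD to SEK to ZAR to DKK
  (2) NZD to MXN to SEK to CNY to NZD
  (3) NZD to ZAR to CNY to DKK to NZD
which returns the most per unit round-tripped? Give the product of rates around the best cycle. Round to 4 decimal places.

(1) 0.126 × 13.11 × 1.176 × 0.4037 = 0.78422
(2) 9.51 × 0.7912 × 0.5292 × 0.2221 = 0.88437
(3) 9.808 × 0.4328 × 0.9717 × 0.233 = 0.96107
Highest is cycle (3) at 0.9611 (≤1, no arbitrage).

0.9611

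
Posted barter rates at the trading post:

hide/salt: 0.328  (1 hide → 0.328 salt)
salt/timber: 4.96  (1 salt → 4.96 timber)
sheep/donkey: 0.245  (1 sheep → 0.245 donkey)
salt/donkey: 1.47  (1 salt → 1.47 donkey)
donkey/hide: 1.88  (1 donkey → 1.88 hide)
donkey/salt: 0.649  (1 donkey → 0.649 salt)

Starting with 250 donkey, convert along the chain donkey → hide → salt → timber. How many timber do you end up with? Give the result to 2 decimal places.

764.63

250 donkey × 1.88 = 470 hide
470 hide × 0.328 = 154.16 salt
154.16 salt × 4.96 = 764.6336 timber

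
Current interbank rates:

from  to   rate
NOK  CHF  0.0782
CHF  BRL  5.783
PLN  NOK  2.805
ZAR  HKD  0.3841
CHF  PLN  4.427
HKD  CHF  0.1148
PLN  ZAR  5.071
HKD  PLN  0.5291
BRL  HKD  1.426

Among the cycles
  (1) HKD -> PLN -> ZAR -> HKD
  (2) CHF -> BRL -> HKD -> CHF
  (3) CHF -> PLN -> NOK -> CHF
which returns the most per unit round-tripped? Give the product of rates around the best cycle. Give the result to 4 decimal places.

1.0306

(1) 0.5291 × 5.071 × 0.3841 = 1.03057
(2) 5.783 × 1.426 × 0.1148 = 0.94670
(3) 4.427 × 2.805 × 0.0782 = 0.97107
Highest is cycle (1) at 1.0306 (>1, arbitrage).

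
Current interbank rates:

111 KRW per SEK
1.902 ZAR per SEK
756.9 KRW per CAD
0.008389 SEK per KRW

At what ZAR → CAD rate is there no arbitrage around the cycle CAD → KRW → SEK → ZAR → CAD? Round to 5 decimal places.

0.08280

Known legs of the cycle: 756.9 × 0.008389 × 1.902 = 12.0770040582
For no arbitrage the full-cycle product must be 1, so the missing rate is 1 / 12.0770040582 ≈ 0.0828020.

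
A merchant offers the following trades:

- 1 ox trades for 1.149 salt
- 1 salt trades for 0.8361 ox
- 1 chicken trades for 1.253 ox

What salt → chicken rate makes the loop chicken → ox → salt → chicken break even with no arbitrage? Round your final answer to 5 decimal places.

0.69459

Known legs of the cycle: 1.253 × 1.149 = 1.439697
For no arbitrage the full-cycle product must be 1, so the missing rate is 1 / 1.439697 ≈ 0.6945906.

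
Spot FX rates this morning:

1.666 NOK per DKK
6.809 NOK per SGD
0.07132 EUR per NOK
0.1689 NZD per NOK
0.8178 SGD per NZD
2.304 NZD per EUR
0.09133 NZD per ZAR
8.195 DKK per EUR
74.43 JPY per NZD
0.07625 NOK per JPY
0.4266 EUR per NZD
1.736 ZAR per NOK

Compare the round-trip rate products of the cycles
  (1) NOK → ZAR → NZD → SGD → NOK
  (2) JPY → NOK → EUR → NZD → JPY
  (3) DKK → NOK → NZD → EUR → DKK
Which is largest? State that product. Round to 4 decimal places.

0.9837

(1) 1.736 × 0.09133 × 0.8178 × 6.809 = 0.88286
(2) 0.07625 × 0.07132 × 2.304 × 74.43 = 0.93257
(3) 1.666 × 0.1689 × 0.4266 × 8.195 = 0.98373
Highest is cycle (3) at 0.9837 (≤1, no arbitrage).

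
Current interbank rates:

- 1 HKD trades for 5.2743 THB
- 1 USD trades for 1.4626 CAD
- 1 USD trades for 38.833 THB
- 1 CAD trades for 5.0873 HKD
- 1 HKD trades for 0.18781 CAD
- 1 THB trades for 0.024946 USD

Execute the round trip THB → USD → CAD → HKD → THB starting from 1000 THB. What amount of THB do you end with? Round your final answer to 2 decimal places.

978.99

1000 THB × 0.024946 = 24.946 USD
24.946 USD × 1.4626 = 36.4860196 CAD
36.4860196 CAD × 5.0873 = 185.61532751108 HKD
185.61532751108 HKD × 5.2743 = 978.990921891689244 THB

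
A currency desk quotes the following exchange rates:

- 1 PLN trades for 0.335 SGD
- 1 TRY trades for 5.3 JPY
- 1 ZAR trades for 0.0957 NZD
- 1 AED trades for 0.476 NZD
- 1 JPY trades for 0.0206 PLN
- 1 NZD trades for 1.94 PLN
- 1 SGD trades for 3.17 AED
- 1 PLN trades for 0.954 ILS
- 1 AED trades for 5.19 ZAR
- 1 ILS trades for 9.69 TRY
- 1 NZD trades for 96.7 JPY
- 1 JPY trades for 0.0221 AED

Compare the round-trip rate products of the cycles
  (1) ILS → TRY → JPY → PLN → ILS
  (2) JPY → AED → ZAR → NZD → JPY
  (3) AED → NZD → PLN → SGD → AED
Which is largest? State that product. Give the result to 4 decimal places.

1.0614

(1) 9.69 × 5.3 × 0.0206 × 0.954 = 1.00929
(2) 0.0221 × 5.19 × 0.0957 × 96.7 = 1.06145
(3) 0.476 × 1.94 × 0.335 × 3.17 = 0.98065
Highest is cycle (2) at 1.0614 (>1, arbitrage).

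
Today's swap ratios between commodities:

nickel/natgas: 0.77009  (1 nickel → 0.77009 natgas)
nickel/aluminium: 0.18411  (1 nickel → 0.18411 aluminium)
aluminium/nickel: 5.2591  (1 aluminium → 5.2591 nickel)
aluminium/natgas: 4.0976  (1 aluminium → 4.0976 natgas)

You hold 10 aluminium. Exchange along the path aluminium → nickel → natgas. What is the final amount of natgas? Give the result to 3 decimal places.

40.500

10 aluminium × 5.2591 = 52.591 nickel
52.591 nickel × 0.77009 = 40.49980319 natgas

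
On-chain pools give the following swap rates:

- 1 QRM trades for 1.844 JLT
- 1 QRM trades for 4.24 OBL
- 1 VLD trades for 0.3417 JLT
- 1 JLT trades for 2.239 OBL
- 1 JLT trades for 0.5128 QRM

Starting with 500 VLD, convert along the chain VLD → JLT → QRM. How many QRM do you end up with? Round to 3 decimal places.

87.612

500 VLD × 0.3417 = 170.85 JLT
170.85 JLT × 0.5128 = 87.61188 QRM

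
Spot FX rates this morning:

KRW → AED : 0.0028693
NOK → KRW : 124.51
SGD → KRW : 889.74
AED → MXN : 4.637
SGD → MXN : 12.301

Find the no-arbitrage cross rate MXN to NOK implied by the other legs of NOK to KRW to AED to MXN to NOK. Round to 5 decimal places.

Known legs of the cycle: 124.51 × 0.0028693 × 4.637 = 1.656598589891
For no arbitrage the full-cycle product must be 1, so the missing rate is 1 / 1.656598589891 ≈ 0.6036465.

0.60365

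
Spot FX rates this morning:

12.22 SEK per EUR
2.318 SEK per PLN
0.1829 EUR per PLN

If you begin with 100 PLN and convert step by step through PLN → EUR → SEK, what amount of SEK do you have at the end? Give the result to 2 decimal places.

223.50

100 PLN × 0.1829 = 18.29 EUR
18.29 EUR × 12.22 = 223.5038 SEK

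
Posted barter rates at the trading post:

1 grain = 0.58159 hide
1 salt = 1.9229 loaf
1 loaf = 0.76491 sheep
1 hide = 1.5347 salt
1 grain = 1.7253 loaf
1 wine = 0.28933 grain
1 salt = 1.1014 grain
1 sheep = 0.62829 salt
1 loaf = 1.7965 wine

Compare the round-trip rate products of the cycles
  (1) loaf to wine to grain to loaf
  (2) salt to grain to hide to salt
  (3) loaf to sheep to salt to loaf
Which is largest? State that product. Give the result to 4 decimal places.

(1) 1.7965 × 0.28933 × 1.7253 = 0.89678
(2) 1.1014 × 0.58159 × 1.5347 = 0.98307
(3) 0.76491 × 0.62829 × 1.9229 = 0.92412
Highest is cycle (2) at 0.9831 (≤1, no arbitrage).

0.9831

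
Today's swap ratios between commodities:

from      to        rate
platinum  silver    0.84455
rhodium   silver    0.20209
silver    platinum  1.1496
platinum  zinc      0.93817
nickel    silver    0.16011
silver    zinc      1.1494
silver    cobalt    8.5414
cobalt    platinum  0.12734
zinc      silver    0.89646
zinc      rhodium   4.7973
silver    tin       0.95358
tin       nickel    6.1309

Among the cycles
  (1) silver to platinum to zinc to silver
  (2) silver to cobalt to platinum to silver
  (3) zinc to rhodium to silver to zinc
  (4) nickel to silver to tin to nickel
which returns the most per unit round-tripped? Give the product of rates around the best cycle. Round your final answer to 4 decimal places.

(1) 1.1496 × 0.93817 × 0.89646 = 0.96685
(2) 8.5414 × 0.12734 × 0.84455 = 0.91858
(3) 4.7973 × 0.20209 × 1.1494 = 1.11433
(4) 0.16011 × 0.95358 × 6.1309 = 0.93605
Highest is cycle (3) at 1.1143 (>1, arbitrage).

1.1143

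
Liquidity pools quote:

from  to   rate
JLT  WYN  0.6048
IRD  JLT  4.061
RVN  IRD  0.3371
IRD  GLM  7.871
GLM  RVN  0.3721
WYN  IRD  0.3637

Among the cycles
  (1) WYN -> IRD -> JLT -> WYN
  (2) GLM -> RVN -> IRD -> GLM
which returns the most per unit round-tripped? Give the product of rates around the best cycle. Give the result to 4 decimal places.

0.9873

(1) 0.3637 × 4.061 × 0.6048 = 0.89328
(2) 0.3721 × 0.3371 × 7.871 = 0.98730
Highest is cycle (2) at 0.9873 (≤1, no arbitrage).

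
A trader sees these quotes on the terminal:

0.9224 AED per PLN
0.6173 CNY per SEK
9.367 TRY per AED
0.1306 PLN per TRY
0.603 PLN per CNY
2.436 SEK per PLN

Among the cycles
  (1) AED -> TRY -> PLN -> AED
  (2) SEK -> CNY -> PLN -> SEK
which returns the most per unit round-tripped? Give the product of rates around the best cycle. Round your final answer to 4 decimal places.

1.1284

(1) 9.367 × 0.1306 × 0.9224 = 1.12840
(2) 0.6173 × 0.603 × 2.436 = 0.90676
Highest is cycle (1) at 1.1284 (>1, arbitrage).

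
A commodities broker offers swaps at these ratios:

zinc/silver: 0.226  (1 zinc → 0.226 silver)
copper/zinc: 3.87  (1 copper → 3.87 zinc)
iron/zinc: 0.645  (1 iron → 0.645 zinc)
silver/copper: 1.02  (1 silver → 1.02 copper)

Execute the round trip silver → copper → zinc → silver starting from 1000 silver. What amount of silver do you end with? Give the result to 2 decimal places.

892.11

1000 silver × 1.02 = 1020 copper
1020 copper × 3.87 = 3947.4 zinc
3947.4 zinc × 0.226 = 892.1124 silver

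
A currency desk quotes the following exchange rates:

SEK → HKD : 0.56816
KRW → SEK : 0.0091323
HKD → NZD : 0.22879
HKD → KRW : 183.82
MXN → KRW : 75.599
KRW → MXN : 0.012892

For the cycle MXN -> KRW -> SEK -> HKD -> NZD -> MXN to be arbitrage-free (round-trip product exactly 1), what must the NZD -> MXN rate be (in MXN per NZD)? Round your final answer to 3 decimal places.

Known legs of the cycle: 75.599 × 0.0091323 × 0.56816 × 0.22879 = 0.08974368822496814928
For no arbitrage the full-cycle product must be 1, so the missing rate is 1 / 0.08974368822496814928 ≈ 11.14284.

11.143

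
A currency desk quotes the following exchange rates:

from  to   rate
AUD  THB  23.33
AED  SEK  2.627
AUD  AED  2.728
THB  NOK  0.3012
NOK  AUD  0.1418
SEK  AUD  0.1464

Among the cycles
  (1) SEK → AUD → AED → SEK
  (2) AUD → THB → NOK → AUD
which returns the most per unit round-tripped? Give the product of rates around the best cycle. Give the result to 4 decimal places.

(1) 0.1464 × 2.728 × 2.627 = 1.04917
(2) 23.33 × 0.3012 × 0.1418 = 0.99643
Highest is cycle (1) at 1.0492 (>1, arbitrage).

1.0492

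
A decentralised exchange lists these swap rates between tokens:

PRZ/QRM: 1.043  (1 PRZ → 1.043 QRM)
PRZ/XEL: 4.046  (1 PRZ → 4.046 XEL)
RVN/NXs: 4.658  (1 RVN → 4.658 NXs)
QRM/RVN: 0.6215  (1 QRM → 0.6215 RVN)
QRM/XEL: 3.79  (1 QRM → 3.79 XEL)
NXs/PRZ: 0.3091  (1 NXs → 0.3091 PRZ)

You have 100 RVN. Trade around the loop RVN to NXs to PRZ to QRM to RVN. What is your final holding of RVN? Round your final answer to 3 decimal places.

93.331

100 RVN × 4.658 = 465.8 NXs
465.8 NXs × 0.3091 = 143.97878 PRZ
143.97878 PRZ × 1.043 = 150.16986754 QRM
150.16986754 QRM × 0.6215 = 93.33057267611 RVN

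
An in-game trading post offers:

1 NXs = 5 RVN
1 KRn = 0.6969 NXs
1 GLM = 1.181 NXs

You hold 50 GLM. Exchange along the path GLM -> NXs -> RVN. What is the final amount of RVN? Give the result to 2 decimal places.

295.25

50 GLM × 1.181 = 59.05 NXs
59.05 NXs × 5 = 295.25 RVN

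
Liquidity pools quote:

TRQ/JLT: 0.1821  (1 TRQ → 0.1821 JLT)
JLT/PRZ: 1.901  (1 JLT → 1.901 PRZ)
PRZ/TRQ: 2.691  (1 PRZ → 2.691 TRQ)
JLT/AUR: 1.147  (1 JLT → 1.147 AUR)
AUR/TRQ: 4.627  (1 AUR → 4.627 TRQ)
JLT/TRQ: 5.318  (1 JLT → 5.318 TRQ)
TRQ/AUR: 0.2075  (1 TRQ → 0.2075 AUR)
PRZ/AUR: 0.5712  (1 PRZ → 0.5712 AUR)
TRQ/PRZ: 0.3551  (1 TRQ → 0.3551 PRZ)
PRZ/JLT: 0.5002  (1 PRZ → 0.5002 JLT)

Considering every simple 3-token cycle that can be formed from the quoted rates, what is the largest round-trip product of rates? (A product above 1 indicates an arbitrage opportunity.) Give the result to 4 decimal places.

AUR→TRQ→JLT→AUR: 4.627 × 0.1821 × 1.147 = 0.96644
PRZ→JLT→TRQ→PRZ: 0.5002 × 5.318 × 0.3551 = 0.94459
AUR→TRQ→PRZ→AUR: 4.627 × 0.3551 × 0.5712 = 0.93851
PRZ→TRQ→JLT→PRZ: 2.691 × 0.1821 × 1.901 = 0.93155
Maximum is AUR→TRQ→JLT→AUR at 0.9664; no arbitrage — every cycle loses value.

0.9664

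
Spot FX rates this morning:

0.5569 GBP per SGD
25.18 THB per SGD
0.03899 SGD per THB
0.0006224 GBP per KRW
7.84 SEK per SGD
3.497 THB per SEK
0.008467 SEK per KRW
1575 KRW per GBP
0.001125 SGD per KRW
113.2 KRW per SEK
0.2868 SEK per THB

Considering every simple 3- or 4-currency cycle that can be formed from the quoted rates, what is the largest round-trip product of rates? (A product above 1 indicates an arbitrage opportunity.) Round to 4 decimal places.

1.0690

THB→SGD→SEK→THB: 0.03899 × 7.84 × 3.497 = 1.06897
SGD→SEK→KRW→SGD: 7.84 × 113.2 × 0.001125 = 0.99842
SGD→GBP→KRW→SGD: 0.5569 × 1575 × 0.001125 = 0.98676
THB→SEK→KRW→SGD→THB: 0.2868 × 113.2 × 0.001125 × 25.18 = 0.91967
Maximum is THB→SGD→SEK→THB at 1.0690; arbitrage exists.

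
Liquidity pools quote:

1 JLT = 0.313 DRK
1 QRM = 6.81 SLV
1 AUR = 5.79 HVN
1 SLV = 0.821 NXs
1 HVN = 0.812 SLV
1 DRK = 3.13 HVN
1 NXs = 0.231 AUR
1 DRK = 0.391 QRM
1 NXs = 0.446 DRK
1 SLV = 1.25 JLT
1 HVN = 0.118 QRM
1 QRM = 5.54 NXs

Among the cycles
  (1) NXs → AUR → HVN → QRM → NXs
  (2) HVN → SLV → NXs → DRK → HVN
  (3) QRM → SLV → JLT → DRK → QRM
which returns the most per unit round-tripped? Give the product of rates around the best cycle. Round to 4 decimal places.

(1) 0.231 × 5.79 × 0.118 × 5.54 = 0.87434
(2) 0.812 × 0.821 × 0.446 × 3.13 = 0.93063
(3) 6.81 × 1.25 × 0.313 × 0.391 = 1.04179
Highest is cycle (3) at 1.0418 (>1, arbitrage).

1.0418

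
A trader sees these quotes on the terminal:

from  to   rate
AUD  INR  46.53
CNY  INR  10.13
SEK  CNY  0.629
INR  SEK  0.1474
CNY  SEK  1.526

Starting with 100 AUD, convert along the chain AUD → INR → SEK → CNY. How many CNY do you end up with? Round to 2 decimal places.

100 AUD × 46.53 = 4653 INR
4653 INR × 0.1474 = 685.8522 SEK
685.8522 SEK × 0.629 = 431.4010338 CNY

431.40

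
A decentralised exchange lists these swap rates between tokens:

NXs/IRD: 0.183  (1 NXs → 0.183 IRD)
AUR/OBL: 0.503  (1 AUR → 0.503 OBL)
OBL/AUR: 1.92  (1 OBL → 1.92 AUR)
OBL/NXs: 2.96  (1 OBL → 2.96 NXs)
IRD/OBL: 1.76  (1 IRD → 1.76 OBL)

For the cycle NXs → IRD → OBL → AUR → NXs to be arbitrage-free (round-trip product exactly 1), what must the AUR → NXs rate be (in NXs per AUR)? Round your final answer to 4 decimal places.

1.6171

Known legs of the cycle: 0.183 × 1.76 × 1.92 = 0.6183936
For no arbitrage the full-cycle product must be 1, so the missing rate is 1 / 0.6183936 ≈ 1.617093.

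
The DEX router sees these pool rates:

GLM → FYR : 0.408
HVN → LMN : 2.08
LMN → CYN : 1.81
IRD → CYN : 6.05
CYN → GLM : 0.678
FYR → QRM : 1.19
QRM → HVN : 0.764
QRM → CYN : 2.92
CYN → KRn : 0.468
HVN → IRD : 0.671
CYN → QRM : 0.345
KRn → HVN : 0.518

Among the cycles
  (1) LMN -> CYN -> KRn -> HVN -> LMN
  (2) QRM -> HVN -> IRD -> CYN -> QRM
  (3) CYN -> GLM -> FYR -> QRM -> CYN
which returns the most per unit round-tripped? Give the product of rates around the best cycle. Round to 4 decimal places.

(1) 1.81 × 0.468 × 0.518 × 2.08 = 0.91268
(2) 0.764 × 0.671 × 6.05 × 0.345 = 1.07002
(3) 0.678 × 0.408 × 1.19 × 2.92 = 0.96121
Highest is cycle (2) at 1.0700 (>1, arbitrage).

1.0700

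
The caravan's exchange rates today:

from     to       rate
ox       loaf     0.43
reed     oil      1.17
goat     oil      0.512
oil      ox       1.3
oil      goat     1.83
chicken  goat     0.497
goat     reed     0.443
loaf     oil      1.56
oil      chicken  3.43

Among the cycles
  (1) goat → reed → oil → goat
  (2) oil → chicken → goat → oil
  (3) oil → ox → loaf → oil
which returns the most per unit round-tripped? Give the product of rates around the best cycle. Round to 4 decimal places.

0.9485

(1) 0.443 × 1.17 × 1.83 = 0.94851
(2) 3.43 × 0.497 × 0.512 = 0.87281
(3) 1.3 × 0.43 × 1.56 = 0.87204
Highest is cycle (1) at 0.9485 (≤1, no arbitrage).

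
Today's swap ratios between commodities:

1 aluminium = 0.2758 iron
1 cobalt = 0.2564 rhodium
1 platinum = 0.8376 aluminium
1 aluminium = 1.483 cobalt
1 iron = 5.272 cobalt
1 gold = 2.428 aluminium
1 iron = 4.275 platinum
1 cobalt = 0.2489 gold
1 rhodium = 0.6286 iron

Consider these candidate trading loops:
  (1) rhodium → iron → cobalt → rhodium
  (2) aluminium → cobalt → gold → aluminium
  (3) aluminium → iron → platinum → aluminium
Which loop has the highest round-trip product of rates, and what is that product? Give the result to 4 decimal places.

0.9876

(1) 0.6286 × 5.272 × 0.2564 = 0.84970
(2) 1.483 × 0.2489 × 2.428 = 0.89622
(3) 0.2758 × 4.275 × 0.8376 = 0.98757
Highest is cycle (3) at 0.9876 (≤1, no arbitrage).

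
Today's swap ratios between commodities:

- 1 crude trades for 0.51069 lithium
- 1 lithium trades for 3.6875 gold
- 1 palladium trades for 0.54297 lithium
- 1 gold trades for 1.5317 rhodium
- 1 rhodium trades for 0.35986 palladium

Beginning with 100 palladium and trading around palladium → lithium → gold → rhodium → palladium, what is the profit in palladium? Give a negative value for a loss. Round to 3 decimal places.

100 palladium × 0.54297 = 54.297 lithium
54.297 lithium × 3.6875 = 200.2201875 gold
200.2201875 gold × 1.5317 = 306.67726119375 rhodium
306.67726119375 rhodium × 0.35986 = 110.360879213182875 palladium
Net change: 110.360879213182875 − 100 = 10.360879213182875 palladium

10.361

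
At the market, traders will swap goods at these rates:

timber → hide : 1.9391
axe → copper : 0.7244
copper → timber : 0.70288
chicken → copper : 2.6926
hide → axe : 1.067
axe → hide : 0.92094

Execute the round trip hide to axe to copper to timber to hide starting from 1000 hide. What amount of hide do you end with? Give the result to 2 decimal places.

1053.48

1000 hide × 1.067 = 1067 axe
1067 axe × 0.7244 = 772.9348 copper
772.9348 copper × 0.70288 = 543.280412224 timber
543.280412224 timber × 1.9391 = 1053.4750473435584 hide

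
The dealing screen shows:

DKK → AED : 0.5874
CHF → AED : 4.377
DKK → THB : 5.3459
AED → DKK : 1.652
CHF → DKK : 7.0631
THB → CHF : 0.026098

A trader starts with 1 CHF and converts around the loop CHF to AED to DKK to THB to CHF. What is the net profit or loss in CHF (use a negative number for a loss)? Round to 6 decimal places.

0.008822

1 CHF × 4.377 = 4.377 AED
4.377 AED × 1.652 = 7.230804 DKK
7.230804 DKK × 5.3459 = 38.6551551036 THB
38.6551551036 THB × 0.026098 = 1.0088222378937528 CHF
Net change: 1.0088222378937528 − 1 = 0.0088222378937528 CHF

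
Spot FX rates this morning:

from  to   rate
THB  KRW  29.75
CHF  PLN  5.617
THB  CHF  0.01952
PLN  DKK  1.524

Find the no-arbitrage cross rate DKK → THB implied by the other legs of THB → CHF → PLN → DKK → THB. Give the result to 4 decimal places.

5.9845

Known legs of the cycle: 0.01952 × 5.617 × 1.524 = 0.16709721216
For no arbitrage the full-cycle product must be 1, so the missing rate is 1 / 0.16709721216 ≈ 5.984540.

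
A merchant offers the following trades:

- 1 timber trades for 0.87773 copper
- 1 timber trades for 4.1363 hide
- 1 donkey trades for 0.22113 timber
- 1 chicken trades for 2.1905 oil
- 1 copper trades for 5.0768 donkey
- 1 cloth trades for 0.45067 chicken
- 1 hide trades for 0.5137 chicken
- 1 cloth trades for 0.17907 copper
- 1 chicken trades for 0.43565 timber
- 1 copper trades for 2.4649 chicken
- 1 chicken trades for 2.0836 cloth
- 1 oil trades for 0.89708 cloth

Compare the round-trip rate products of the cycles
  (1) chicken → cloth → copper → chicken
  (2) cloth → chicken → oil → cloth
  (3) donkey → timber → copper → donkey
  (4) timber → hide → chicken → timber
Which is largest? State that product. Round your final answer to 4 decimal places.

0.9854

(1) 2.0836 × 0.17907 × 2.4649 = 0.91968
(2) 0.45067 × 2.1905 × 0.89708 = 0.88559
(3) 0.22113 × 0.87773 × 5.0768 = 0.98537
(4) 4.1363 × 0.5137 × 0.43565 = 0.92568
Highest is cycle (3) at 0.9854 (≤1, no arbitrage).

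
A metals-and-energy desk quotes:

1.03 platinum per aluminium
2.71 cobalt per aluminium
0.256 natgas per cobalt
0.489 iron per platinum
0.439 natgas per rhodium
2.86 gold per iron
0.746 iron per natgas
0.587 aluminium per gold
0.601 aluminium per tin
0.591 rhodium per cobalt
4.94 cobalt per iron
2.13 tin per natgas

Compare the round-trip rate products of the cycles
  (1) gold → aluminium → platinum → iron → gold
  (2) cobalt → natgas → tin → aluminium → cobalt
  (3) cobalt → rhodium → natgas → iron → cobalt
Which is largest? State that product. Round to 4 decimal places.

(1) 0.587 × 1.03 × 0.489 × 2.86 = 0.84557
(2) 0.256 × 2.13 × 0.601 × 2.71 = 0.88810
(3) 0.591 × 0.439 × 0.746 × 4.94 = 0.95613
Highest is cycle (3) at 0.9561 (≤1, no arbitrage).

0.9561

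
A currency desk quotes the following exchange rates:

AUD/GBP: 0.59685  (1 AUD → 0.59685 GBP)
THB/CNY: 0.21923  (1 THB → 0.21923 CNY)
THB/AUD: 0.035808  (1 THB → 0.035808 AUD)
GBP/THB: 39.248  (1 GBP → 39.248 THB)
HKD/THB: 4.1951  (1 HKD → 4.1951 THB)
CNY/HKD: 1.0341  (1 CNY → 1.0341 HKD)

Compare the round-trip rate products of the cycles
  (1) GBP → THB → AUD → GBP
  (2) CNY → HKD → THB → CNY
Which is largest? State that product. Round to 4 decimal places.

0.9511

(1) 39.248 × 0.035808 × 0.59685 = 0.83881
(2) 1.0341 × 4.1951 × 0.21923 = 0.95105
Highest is cycle (2) at 0.9511 (≤1, no arbitrage).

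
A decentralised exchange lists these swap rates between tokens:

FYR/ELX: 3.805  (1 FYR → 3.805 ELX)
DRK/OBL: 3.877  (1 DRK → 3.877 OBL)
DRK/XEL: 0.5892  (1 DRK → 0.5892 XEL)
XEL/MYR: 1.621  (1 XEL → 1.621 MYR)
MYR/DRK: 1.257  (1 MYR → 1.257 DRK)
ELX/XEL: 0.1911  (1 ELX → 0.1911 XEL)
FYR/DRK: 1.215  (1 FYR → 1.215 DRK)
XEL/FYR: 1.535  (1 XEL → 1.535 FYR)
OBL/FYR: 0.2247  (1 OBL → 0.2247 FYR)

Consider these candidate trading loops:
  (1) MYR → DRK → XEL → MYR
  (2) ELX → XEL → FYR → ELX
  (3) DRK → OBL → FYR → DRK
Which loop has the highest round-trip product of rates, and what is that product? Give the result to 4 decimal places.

1.2006

(1) 1.257 × 0.5892 × 1.621 = 1.20055
(2) 0.1911 × 1.535 × 3.805 = 1.11615
(3) 3.877 × 0.2247 × 1.215 = 1.05846
Highest is cycle (1) at 1.2006 (>1, arbitrage).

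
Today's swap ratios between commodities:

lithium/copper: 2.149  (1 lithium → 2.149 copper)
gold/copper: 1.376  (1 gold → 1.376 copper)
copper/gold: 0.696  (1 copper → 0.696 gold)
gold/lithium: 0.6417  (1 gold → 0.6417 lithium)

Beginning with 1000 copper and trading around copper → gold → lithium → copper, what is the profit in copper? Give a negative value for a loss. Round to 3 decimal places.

1000 copper × 0.696 = 696 gold
696 gold × 0.6417 = 446.6232 lithium
446.6232 lithium × 2.149 = 959.7932568 copper
Net change: 959.7932568 − 1000 = -40.2067432 copper

-40.207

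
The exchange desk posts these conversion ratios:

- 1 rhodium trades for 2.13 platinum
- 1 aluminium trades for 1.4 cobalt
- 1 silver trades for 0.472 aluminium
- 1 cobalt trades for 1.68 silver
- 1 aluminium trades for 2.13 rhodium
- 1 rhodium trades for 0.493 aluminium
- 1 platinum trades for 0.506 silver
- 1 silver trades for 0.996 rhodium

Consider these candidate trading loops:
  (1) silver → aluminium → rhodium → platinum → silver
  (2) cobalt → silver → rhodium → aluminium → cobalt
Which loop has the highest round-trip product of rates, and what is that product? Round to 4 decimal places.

(1) 0.472 × 2.13 × 2.13 × 0.506 = 1.08356
(2) 1.68 × 0.996 × 0.493 × 1.4 = 1.15490
Highest is cycle (2) at 1.1549 (>1, arbitrage).

1.1549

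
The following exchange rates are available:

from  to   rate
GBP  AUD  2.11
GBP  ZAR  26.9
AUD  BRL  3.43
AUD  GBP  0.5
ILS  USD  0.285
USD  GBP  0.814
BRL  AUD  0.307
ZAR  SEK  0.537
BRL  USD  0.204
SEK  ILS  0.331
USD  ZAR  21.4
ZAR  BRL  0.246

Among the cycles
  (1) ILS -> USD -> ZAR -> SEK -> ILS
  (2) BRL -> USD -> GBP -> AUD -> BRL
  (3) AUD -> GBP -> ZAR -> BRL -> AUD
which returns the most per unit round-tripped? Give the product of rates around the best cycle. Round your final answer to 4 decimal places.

(1) 0.285 × 21.4 × 0.537 × 0.331 = 1.08408
(2) 0.204 × 0.814 × 2.11 × 3.43 = 1.20180
(3) 0.5 × 26.9 × 0.246 × 0.307 = 1.01577
Highest is cycle (2) at 1.2018 (>1, arbitrage).

1.2018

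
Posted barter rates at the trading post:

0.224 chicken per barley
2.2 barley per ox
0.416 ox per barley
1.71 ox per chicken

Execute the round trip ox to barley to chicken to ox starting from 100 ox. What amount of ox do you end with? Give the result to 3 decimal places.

100 ox × 2.2 = 220 barley
220 barley × 0.224 = 49.28 chicken
49.28 chicken × 1.71 = 84.2688 ox

84.269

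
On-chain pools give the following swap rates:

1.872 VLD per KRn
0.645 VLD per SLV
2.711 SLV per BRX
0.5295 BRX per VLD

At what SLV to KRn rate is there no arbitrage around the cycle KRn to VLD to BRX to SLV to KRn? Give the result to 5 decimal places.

Known legs of the cycle: 1.872 × 0.5295 × 2.711 = 2.687208264
For no arbitrage the full-cycle product must be 1, so the missing rate is 1 / 2.687208264 ≈ 0.3721334.

0.37213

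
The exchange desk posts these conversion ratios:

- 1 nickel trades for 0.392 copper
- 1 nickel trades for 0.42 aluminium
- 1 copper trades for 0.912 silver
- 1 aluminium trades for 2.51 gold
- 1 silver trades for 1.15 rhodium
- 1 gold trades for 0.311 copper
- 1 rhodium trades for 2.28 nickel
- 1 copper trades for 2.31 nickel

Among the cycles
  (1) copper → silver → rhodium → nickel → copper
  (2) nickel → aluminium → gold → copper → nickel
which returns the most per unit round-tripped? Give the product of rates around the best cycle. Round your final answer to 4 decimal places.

(1) 0.912 × 1.15 × 2.28 × 0.392 = 0.93738
(2) 0.42 × 2.51 × 0.311 × 2.31 = 0.75735
Highest is cycle (1) at 0.9374 (≤1, no arbitrage).

0.9374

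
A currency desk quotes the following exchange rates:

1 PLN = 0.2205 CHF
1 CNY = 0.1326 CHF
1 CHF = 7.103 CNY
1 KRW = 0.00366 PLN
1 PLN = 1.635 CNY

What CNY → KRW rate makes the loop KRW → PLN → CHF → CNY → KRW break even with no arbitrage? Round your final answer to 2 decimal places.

Known legs of the cycle: 0.00366 × 0.2205 × 7.103 = 0.00573233409
For no arbitrage the full-cycle product must be 1, so the missing rate is 1 / 0.00573233409 ≈ 174.4490.

174.45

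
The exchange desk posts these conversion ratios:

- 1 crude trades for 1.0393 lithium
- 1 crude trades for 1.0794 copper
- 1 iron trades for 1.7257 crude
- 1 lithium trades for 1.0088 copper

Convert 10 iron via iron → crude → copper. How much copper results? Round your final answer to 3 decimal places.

10 iron × 1.7257 = 17.257 crude
17.257 crude × 1.0794 = 18.6272058 copper

18.627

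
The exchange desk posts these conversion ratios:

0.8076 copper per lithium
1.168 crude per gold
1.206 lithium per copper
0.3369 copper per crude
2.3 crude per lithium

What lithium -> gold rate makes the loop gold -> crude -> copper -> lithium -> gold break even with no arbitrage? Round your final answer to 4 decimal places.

Known legs of the cycle: 1.168 × 0.3369 × 1.206 = 0.4745600352
For no arbitrage the full-cycle product must be 1, so the missing rate is 1 / 0.4745600352 ≈ 2.107215.

2.1072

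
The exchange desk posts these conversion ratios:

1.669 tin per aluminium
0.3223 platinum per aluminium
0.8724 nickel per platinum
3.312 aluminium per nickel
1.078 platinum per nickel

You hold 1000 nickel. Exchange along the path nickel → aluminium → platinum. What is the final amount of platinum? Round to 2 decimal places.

1067.46

1000 nickel × 3.312 = 3312 aluminium
3312 aluminium × 0.3223 = 1067.4576 platinum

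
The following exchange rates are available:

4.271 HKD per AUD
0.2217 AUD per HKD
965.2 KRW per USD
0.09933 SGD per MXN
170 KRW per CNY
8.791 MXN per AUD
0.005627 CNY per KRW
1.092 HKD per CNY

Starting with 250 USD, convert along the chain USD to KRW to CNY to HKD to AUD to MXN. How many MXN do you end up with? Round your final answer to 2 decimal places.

250 USD × 965.2 = 241300 KRW
241300 KRW × 0.005627 = 1357.7951 CNY
1357.7951 CNY × 1.092 = 1482.7122492 HKD
1482.7122492 HKD × 0.2217 = 328.71730564764 AUD
328.71730564764 AUD × 8.791 = 2889.75383394840324 MXN

2889.75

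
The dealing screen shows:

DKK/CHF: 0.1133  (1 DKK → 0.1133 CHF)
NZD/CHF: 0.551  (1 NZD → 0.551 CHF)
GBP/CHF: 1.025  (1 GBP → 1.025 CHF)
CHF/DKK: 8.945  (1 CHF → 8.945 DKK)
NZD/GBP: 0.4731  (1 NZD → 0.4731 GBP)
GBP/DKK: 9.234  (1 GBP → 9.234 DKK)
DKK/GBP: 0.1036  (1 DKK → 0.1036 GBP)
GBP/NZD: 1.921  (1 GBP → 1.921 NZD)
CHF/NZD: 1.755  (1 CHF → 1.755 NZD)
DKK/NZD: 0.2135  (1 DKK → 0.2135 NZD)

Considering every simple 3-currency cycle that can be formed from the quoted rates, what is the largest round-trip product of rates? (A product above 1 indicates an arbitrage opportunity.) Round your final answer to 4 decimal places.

NZD→CHF→DKK→NZD: 0.551 × 8.945 × 0.2135 = 1.05228
CHF→DKK→GBP→CHF: 8.945 × 0.1036 × 1.025 = 0.94987
NZD→GBP→DKK→NZD: 0.4731 × 9.234 × 0.2135 = 0.93270
NZD→GBP→CHF→NZD: 0.4731 × 1.025 × 1.755 = 0.85105
Maximum is NZD→CHF→DKK→NZD at 1.0523; arbitrage exists.

1.0523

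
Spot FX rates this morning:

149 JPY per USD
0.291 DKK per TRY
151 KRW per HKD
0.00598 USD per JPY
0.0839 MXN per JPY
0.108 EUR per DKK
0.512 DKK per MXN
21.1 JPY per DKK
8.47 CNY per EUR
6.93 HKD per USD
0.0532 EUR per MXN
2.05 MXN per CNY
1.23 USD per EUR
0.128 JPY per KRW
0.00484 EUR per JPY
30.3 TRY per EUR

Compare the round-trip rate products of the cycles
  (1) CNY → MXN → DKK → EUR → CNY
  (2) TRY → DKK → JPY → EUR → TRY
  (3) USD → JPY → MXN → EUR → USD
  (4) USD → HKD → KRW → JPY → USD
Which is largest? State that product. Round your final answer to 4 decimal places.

0.9601

(1) 2.05 × 0.512 × 0.108 × 8.47 = 0.96013
(2) 0.291 × 21.1 × 0.00484 × 30.3 = 0.90046
(3) 149 × 0.0839 × 0.0532 × 1.23 = 0.81802
(4) 6.93 × 151 × 0.128 × 0.00598 = 0.80098
Highest is cycle (1) at 0.9601 (≤1, no arbitrage).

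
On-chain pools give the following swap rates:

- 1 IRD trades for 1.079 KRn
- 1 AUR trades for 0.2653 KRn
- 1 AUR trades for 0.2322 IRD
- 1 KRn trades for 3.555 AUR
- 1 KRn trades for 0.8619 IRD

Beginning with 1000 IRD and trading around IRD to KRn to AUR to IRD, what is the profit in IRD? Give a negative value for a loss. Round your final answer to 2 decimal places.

1000 IRD × 1.079 = 1079 KRn
1079 KRn × 3.555 = 3835.845 AUR
3835.845 AUR × 0.2322 = 890.683209 IRD
Net change: 890.683209 − 1000 = -109.316791 IRD

-109.32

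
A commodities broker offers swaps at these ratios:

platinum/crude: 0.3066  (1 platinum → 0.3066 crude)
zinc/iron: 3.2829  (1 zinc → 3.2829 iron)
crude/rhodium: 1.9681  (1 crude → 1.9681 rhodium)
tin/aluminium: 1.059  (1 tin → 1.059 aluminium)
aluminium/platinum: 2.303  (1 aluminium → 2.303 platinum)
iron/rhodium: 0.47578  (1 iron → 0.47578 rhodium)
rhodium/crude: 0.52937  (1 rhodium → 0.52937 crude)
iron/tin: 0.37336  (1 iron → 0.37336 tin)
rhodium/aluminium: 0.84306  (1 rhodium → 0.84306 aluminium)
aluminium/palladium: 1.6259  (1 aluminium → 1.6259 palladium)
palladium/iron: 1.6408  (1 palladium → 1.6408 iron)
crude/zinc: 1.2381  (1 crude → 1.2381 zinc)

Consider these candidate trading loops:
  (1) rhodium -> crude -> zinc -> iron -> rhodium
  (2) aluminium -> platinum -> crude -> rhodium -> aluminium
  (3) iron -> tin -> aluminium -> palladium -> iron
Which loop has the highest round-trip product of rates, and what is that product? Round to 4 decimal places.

(1) 0.52937 × 1.2381 × 3.2829 × 0.47578 = 1.02371
(2) 2.303 × 0.3066 × 1.9681 × 0.84306 = 1.17158
(3) 0.37336 × 1.059 × 1.6259 × 1.6408 = 1.05481
Highest is cycle (2) at 1.1716 (>1, arbitrage).

1.1716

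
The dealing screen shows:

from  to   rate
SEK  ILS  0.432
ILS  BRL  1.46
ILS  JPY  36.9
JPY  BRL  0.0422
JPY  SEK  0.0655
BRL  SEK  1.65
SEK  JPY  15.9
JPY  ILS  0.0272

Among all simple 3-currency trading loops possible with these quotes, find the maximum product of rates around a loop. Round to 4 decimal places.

BRL→SEK→JPY→BRL: 1.65 × 15.9 × 0.0422 = 1.10712
ILS→JPY→SEK→ILS: 36.9 × 0.0655 × 0.432 = 1.04412
ILS→BRL→SEK→ILS: 1.46 × 1.65 × 0.432 = 1.04069
Maximum is BRL→SEK→JPY→BRL at 1.1071; arbitrage exists.

1.1071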